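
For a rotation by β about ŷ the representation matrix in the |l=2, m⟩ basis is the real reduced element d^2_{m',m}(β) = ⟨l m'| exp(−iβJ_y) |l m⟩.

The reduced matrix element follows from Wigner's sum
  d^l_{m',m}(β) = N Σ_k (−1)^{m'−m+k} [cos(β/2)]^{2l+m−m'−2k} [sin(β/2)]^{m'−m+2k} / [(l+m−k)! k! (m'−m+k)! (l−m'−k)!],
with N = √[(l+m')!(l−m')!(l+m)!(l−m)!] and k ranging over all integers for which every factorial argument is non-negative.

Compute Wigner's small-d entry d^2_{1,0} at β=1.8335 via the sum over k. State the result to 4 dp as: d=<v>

d=0.3071

d^2_{1,0}(β=1.8335) via Wigner's sum:
Half-angle: c=0.608403, s=0.793629. N=√(6·1·2·2)=4.898979
Admissible k: 0..1 (factorial args all ≥0)
  k=0: (−1)^1·4.8990/(2)·0.6084^3·0.7936^1 = -0.437790
  k=1: (−1)^2·4.8990/(2)·0.6084^1·0.7936^3 = +0.744935
d^2_{1,0}(1.8335) = -0.437790 +0.744935 = +0.307145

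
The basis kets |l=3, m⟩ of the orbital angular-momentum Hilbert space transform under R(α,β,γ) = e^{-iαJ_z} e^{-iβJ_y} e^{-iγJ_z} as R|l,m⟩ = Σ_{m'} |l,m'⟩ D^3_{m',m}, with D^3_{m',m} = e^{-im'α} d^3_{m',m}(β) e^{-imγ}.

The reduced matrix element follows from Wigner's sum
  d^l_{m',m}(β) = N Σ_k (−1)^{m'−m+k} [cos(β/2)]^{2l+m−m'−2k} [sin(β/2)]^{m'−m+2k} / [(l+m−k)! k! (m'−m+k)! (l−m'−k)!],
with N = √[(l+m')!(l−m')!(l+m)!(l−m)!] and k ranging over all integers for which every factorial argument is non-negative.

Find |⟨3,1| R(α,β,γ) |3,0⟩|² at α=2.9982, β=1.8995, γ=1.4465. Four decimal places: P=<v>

D^3_{1,0}(2.9982,1.8995,1.4465) = e^{-i·1·2.9982}·d^3_{1,0}(1.8995)·e^{-i·0·1.4465}. Compute d first:
Half-angle: c=0.581886, s=0.813270. N=√(24·2·6·6)=41.569219
k: max(0,(0)−(1))=0 … min(3+(0),3−(1))=2
  k=0: (−1)^1·41.5692/(12)·0.5819^5·0.8133^1 = -0.187939
  k=1: (−1)^2·41.5692/(4)·0.5819^3·0.8133^3 = +1.101364
  k=2: (−1)^3·41.5692/(12)·0.5819^1·0.8133^5 = -0.717138
d^3_{1,0}(1.8995) = -0.187939 +1.101364 -0.717138 = +0.196287
|D^3_{1,0}|² = |d^3_{1,0}(β)|² = (+0.196287)² = 0.038529 (the z-rotation phases have unit modulus)

P=0.0385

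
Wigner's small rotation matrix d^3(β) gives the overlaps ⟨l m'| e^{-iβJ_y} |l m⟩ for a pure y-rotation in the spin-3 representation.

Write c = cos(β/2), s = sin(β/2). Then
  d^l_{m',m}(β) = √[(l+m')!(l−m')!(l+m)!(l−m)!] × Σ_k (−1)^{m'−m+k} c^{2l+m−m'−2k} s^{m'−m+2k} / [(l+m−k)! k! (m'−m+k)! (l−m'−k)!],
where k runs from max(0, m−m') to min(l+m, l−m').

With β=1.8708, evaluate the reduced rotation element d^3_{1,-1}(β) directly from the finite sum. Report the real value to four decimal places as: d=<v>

d=-0.4284

d^3_{1,-1}(β=1.8708) via Wigner's sum:
c=cos(1.8708/2)=0.593497, s=sin(1.8708/2)=0.804837; N=√[24·2·2·24]=48.000000
k∈{0,1,2} keeps every argument non-negative
  k=0: (−1)^2·48.0000/(8)·0.5935^4·0.8048^2 = +0.482214
  k=1: (−1)^3·48.0000/(6)·0.5935^2·0.8048^4 = -1.182380
  k=2: (−1)^4·48.0000/(48)·0.5935^0·0.8048^6 = +0.271798
d^3_{1,-1}(1.8708) = +0.482214 -1.182380 +0.271798 = -0.428369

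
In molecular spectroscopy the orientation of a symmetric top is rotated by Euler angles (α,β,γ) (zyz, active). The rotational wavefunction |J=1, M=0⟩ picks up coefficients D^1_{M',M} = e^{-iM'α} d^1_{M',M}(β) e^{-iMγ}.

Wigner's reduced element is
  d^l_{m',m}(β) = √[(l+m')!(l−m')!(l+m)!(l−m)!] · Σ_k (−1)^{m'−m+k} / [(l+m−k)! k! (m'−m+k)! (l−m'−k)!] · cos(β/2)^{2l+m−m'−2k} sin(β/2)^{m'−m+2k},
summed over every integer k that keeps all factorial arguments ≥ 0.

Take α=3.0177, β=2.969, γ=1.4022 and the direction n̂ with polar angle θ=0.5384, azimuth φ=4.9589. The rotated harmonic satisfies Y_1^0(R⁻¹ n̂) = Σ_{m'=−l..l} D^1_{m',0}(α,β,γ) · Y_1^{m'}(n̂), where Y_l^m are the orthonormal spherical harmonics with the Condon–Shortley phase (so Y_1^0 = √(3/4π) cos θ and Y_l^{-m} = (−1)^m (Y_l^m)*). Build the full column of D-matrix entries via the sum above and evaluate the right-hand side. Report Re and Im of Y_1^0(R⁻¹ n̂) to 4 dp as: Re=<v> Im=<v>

Re=-0.4288 Im=0.0000

Need the full column D^1_{m',0} for m'=−1..1 at α=3.0177, β=2.969, γ=1.4022.
cos(β/2)=0.086189, sin(β/2)=0.996279
d^1_{-1,0}: single k=1 term ⇒ +0.121436;  D = -0.120506+0.015007i
d^1_{0,0}: k∈[0..1] ⇒ +0.007429 -0.992571 = -0.985143;  D = -0.985143+0.000000i
d^1_{1,0}: single k=0 term ⇒ -0.121436;  D = +0.120506+0.015007i
Y_1^{m'}(θ=0.5384,φ=4.9589) and Σ D·Y over m':
  (-0.1205+0.0150i)·(+0.0432+0.1718i)  (-0.9851+0.0000i)·(+0.4195+0.0000i)  (+0.1205+0.0150i)·(-0.0432+0.1718i)
Y_1^0(R⁻¹ n̂) = -0.428823+0.000000i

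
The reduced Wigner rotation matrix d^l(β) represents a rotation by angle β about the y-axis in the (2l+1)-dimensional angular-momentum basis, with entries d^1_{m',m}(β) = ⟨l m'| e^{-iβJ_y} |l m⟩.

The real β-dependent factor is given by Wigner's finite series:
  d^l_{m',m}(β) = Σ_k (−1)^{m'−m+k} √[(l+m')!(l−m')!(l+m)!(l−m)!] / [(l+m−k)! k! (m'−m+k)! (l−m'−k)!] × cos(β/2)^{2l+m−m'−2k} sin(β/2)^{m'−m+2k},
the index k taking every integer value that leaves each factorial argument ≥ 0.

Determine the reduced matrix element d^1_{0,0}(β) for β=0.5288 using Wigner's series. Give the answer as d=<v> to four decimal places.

d^1_{0,0}(β=0.5288) via Wigner's sum:
Half-angle: c=0.965249, s=0.261330. N=√(1·1·1·1)=1.000000
k: max(0,(0)−(0))=0 … min(1+(0),1−(0))=1
  k=0: (−1)^0·1.0000/(1)·0.9652^2·0.2613^0 = +0.931707
  k=1: (−1)^1·1.0000/(1)·0.9652^0·0.2613^2 = -0.068293
d^1_{0,0}(0.5288) = +0.931707 -0.068293 = +0.863413

d=0.8634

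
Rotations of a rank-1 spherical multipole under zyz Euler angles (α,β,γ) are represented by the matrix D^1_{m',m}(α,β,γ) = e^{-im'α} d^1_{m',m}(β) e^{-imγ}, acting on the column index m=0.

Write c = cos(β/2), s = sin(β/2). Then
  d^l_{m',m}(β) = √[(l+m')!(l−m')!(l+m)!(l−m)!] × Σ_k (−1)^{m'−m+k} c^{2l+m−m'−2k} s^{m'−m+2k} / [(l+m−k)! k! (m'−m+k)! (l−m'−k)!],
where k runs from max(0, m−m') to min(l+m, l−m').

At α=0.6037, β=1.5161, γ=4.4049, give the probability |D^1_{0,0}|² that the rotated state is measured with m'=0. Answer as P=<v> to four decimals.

First d^1_{0,0}(β=1.5161), then the phase factors e^{-i(0)α} and e^{-i(0)γ}:
Half-angle: c=0.726178, s=0.687507. N=√(1·1·1·1)=1.000000
k: max(0,(0)−(0))=0 … min(1+(0),1−(0))=1
  k=0: (−1)^0·1.0000/(1)·0.7262^2·0.6875^0 = +0.527335
  k=1: (−1)^1·1.0000/(1)·0.7262^0·0.6875^2 = -0.472665
d^1_{0,0}(1.5161) = +0.527335 -0.472665 = +0.054669
|D^1_{0,0}|² = |d^1_{0,0}(β)|² = (+0.054669)² = 0.002989 (the z-rotation phases have unit modulus)

P=0.0030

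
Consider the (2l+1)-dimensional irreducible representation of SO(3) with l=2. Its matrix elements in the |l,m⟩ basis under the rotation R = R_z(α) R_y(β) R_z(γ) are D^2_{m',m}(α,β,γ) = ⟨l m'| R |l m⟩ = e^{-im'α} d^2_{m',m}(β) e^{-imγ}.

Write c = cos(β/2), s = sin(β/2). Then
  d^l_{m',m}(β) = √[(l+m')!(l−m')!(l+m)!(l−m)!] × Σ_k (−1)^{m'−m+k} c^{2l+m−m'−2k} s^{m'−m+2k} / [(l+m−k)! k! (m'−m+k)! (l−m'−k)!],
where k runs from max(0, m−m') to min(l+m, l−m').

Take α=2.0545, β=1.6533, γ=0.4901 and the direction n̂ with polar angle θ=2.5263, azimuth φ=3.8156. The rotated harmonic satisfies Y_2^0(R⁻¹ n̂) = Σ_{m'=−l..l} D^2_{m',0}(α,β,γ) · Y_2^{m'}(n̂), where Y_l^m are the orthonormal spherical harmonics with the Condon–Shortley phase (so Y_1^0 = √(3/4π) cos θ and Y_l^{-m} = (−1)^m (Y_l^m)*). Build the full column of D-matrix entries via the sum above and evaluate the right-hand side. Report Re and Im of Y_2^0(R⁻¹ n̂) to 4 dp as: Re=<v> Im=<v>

Need the full column D^2_{m',0} for m'=−2..2 at α=2.0545, β=1.6533, γ=0.4901.
cos(β/2)=0.677344, sin(β/2)=0.735666
d^2_{-2,0}: single k=2 term ⇒ +0.608214;  D = -0.345122-0.500814i
d^2_{-1,0}: k∈[1..2] ⇒ +0.559995 -0.660583 = -0.100588;  D = +0.046780-0.089048i
d^2_{0,0}: k∈[0..2] ⇒ +0.210493 -0.993209 +0.292903 = -0.489813;  D = -0.489813+0.000000i
d^2_{1,0}: k∈[0..1] ⇒ -0.559995 +0.660583 = +0.100588;  D = -0.046780-0.089048i
d^2_{2,0}: single k=0 term ⇒ +0.608214;  D = -0.345122+0.500814i
Y_2^{m'}(θ=2.5263,φ=3.8156) and Σ D·Y over m':
  (-0.3451-0.5008i)·(+0.0284-0.1255i)  (+0.0468-0.0890i)·(+0.2845-0.2273i)  (-0.4898+0.0000i)·(+0.3156+0.0000i)  (-0.0468-0.0890i)·(-0.2845-0.2273i)  (-0.3451+0.5008i)·(+0.0284+0.1255i)
Y_2^0(R⁻¹ n̂) = -0.313761+0.000000i

Re=-0.3138 Im=0.0000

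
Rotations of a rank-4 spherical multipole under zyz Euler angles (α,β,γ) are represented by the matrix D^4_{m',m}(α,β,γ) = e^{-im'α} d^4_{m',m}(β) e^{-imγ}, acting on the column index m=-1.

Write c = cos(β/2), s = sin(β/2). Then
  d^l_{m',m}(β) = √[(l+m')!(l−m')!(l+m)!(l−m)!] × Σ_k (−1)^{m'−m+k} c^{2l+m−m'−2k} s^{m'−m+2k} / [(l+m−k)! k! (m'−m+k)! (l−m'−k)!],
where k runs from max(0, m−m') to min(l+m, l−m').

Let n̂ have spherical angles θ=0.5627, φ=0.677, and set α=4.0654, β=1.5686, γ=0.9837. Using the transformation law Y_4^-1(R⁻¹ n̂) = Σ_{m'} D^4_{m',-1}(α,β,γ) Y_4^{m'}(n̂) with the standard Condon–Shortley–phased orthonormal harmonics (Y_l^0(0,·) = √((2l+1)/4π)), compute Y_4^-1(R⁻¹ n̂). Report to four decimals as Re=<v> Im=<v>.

Need the full column D^4_{m',-1} for m'=−4..4 at α=4.0654, β=1.5686, γ=0.9837.
cos(β/2)=0.707883, sin(β/2)=0.706330
d^4_{-4,-1}: single k=3 term ⇒ +0.468731;  D = -0.015681-0.468469i
d^4_{-3,-1}: k∈[2..3] ⇒ +0.498257 -0.826789 = -0.328532;  D = -0.268615-0.189154i
d^4_{-2,-1}: k∈[1..3] ⇒ +0.266915 -1.328728 +0.881936 = -0.179876;  D = +0.171287-0.054920i
d^4_{-1,-1}: k∈[0..3] ⇒ +0.063051 -0.941618 +1.874982 -0.622255 = +0.374160;  D = +0.123617-0.353150i
d^4_{0,-1}: k∈[0..3] ⇒ -0.281354 +1.680722 -1.673356 +0.277670 = +0.003683;  D = +0.002040+0.003067i
d^4_{1,-1}: k∈[0..3] ⇒ +0.627745 -1.874982 +0.933382 -0.061953 = -0.375807;  D = +0.375133+0.022495i
d^4_{2,-1}: k∈[0..2] ⇒ -0.885818 +1.322904 -0.263421 = +0.173664;  D = +0.112789-0.132053i
d^4_{3,-1}: k∈[0..1] ⇒ +0.826789 -0.493899 = +0.332890;  D = +0.071647+0.325088i
d^4_{4,-1}: single k=0 term ⇒ -0.466677;  D = +0.424181+0.194571i
Y_4^{m'}(θ=0.5627,φ=0.677) and Σ D·Y over m':
  (-0.0157-0.4685i)·(-0.0325-0.0151i)  (-0.2686-0.1892i)·(-0.0714-0.1440i)  (+0.1713-0.0549i)·(+0.0821-0.3726i)  (+0.1236-0.3531i)·(+0.3341-0.2685i)  (+0.0020+0.0031i)·(-0.0581+0.0000i)  (+0.3751+0.0225i)·(-0.3341-0.2685i)  (+0.1128-0.1321i)·(+0.0821+0.3726i)  (+0.0716+0.3251i)·(+0.0714-0.1440i)  (+0.4242+0.1946i)·(-0.0325+0.0151i)
Y_4^-1(R⁻¹ n̂) = -0.100277-0.216128i

Re=-0.1003 Im=-0.2161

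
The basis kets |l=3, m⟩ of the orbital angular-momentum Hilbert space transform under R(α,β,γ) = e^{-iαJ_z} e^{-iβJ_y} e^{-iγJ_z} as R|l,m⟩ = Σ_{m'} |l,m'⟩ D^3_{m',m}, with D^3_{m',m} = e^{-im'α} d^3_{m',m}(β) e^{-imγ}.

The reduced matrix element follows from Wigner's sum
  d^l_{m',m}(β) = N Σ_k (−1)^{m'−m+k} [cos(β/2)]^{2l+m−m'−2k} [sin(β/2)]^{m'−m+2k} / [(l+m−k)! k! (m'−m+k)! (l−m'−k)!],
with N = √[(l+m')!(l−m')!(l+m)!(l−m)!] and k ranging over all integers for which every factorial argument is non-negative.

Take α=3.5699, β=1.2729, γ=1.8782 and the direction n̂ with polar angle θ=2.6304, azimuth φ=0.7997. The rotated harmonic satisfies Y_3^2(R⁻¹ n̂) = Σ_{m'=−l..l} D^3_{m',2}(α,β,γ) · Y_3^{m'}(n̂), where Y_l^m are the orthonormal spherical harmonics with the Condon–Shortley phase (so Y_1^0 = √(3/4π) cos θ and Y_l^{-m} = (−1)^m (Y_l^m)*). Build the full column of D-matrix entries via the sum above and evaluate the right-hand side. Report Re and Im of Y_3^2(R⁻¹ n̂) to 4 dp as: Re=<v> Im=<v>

Re=0.1634 Im=-0.3305

Need the full column D^3_{m',2} for m'=−3..3 at α=3.5699, β=1.2729, γ=1.8782.
cos(β/2)=0.804211, sin(β/2)=0.594344
d^3_{-3,2}: single k=5 term ⇒ +0.146095;  D = +0.114502+0.090736i
d^3_{-2,2}: k∈[4..5] ⇒ +0.403517 -0.044079 = +0.359438;  D = -0.348981-0.086070i
d^3_{-1,2}: k∈[3..4] ⇒ +0.690643 -0.188608 = +0.502035;  D = +0.493330-0.093088i
d^3_{0,2}: k∈[2..3] ⇒ +0.809312 -0.442031 = +0.367282;  D = -0.300027+0.211848i
d^3_{1,2}: k∈[1..2] ⇒ +0.632248 -0.690643 = -0.058395;  D = -0.029404+0.050452i
d^3_{2,2}: k∈[0..1] ⇒ +0.270532 -0.738798 = -0.468265;  D = +0.046457-0.465955i
d^3_{3,2}: single k=0 term ⇒ -0.489737;  D = +0.158201+0.463481i
Y_3^{m'}(θ=2.6304,φ=0.7997) and Σ D·Y over m':
  (+0.1145+0.0907i)·(-0.0360-0.0330i)  (-0.3490-0.0861i)·(+0.0061+0.2132i)  (+0.4933-0.0931i)·(+0.3089-0.3179i)  (-0.3000+0.2118i)·(-0.2615+0.0000i)  (-0.0294+0.0505i)·(-0.3089-0.3179i)  (+0.0465-0.4660i)·(+0.0061-0.2132i)  (+0.1582+0.4635i)·(+0.0360-0.0330i)
Y_3^2(R⁻¹ n̂) = +0.163387-0.330472i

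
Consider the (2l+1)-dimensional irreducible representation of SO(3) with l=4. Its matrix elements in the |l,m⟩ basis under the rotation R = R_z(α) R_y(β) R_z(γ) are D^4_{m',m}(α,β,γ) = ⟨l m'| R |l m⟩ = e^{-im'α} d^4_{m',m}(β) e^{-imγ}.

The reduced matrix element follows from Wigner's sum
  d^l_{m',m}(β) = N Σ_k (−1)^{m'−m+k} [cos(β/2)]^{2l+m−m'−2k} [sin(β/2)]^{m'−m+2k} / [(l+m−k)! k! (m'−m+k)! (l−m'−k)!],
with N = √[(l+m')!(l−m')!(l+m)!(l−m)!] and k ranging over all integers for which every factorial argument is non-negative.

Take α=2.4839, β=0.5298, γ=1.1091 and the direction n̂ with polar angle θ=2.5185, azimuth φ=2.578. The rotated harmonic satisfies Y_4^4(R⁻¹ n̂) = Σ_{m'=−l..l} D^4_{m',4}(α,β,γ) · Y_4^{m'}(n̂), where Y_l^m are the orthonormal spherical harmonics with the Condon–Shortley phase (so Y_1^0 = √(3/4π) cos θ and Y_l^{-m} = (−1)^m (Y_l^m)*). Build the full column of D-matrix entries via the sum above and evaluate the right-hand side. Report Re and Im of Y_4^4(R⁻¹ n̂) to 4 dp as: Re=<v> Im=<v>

Need the full column D^4_{m',4} for m'=−4..4 at α=2.4839, β=0.5298, γ=1.1091.
cos(β/2)=0.965119, sin(β/2)=0.261813
d^4_{-4,4}: single k=8 term ⇒ +0.000022;  D = +0.000016-0.000016i
d^4_{-3,4}: single k=7 term ⇒ +0.000230;  D = -0.000228+0.000029i
d^4_{-2,4}: single k=6 term ⇒ +0.001587;  D = +0.001368+0.000804i
d^4_{-1,4}: single k=5 term ⇒ +0.008275;  D = -0.003083-0.007680i
d^4_{0,4}: single k=4 term ⇒ +0.034106;  D = -0.009294+0.032816i
d^4_{1,4}: single k=3 term ⇒ +0.112453;  D = +0.090391-0.066896i
d^4_{2,4}: single k=2 term ⇒ +0.293120;  D = -0.293058-0.006031i
d^4_{3,4}: single k=1 term ⇒ +0.577565;  D = +0.449726+0.362392i
d^4_{4,4}: single k=0 term ⇒ +0.752741;  D = -0.175148-0.732081i
Y_4^{m'}(θ=2.5185,φ=2.578) and Σ D·Y over m':
  (+0.0000-0.0000i)·(-0.0324+0.0398i)  (-0.0002+0.0000i)·(-0.0242+0.2005i)  (+0.0014+0.0008i)·(+0.1768+0.3721i)  (-0.0031-0.0077i)·(+0.3063+0.1936i)  (-0.0093+0.0328i)·(-0.1653+0.0000i)  (+0.0904-0.0669i)·(-0.3063+0.1936i)  (-0.2931-0.0060i)·(+0.1768-0.3721i)  (+0.4497+0.3624i)·(+0.0242+0.2005i)  (-0.1751-0.7321i)·(-0.0324-0.0398i)
Y_4^4(R⁻¹ n̂) = -0.152027+0.267837i

Re=-0.1520 Im=0.2678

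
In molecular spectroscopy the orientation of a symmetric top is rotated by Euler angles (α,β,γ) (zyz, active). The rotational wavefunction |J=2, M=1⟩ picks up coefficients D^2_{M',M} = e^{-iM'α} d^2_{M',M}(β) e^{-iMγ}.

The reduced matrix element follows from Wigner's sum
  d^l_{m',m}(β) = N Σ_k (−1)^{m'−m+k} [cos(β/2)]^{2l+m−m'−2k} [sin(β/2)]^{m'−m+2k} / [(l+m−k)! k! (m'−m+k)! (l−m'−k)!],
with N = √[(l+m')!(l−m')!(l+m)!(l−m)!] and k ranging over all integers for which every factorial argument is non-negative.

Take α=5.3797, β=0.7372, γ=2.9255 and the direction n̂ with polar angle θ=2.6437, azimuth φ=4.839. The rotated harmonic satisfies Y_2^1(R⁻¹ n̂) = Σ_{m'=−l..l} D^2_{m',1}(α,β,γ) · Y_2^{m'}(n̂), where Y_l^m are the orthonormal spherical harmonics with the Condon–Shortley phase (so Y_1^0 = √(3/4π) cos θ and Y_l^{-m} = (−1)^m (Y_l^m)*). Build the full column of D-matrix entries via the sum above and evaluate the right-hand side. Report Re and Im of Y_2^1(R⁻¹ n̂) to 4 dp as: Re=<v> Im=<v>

Re=-0.2683 Im=0.0141

Need the full column D^2_{m',1} for m'=−2..2 at α=5.3797, β=0.7372, γ=2.9255.
cos(β/2)=0.932833, sin(β/2)=0.360310
d^2_{-2,1}: single k=3 term ⇒ +0.087269;  D = +0.001752+0.087252i
d^2_{-1,1}: k∈[2..3] ⇒ +0.338907 -0.016854 = +0.322053;  D = -0.248916+0.204351i
d^2_{0,1}: k∈[1..2] ⇒ +0.716412 -0.106883 = +0.609529;  D = -0.595353-0.130692i
d^2_{1,1}: k∈[0..1] ⇒ +0.757208 -0.338907 = +0.418300;  D = -0.182405-0.376435i
d^2_{2,1}: single k=0 term ⇒ -0.584948;  D = -0.255626+0.526137i
Y_2^{m'}(θ=2.6437,φ=4.839) and Σ D·Y over m':
  (+0.0018+0.0873i)·(-0.0853+0.0221i)  (-0.2489+0.2044i)·(-0.0409-0.3216i)  (-0.5954-0.1307i)·(+0.4150+0.0000i)  (-0.1824-0.3764i)·(+0.0409-0.3216i)  (-0.2556+0.5261i)·(-0.0853-0.0221i)
Y_2^1(R⁻¹ n̂) = -0.268334+0.014053i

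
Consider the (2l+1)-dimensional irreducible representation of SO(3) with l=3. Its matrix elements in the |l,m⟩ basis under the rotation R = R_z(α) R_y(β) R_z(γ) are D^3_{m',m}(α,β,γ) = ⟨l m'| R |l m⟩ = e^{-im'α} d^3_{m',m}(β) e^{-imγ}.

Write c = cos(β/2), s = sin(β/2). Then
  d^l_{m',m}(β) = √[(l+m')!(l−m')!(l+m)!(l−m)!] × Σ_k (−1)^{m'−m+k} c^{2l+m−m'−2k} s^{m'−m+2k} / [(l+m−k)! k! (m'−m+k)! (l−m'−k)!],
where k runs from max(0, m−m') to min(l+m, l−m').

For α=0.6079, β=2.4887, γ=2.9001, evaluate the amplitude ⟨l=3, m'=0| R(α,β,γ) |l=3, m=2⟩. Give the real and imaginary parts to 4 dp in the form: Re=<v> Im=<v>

First d^3_{0,2}(β=2.4887), then the phase factors e^{-i(0)α} and e^{-i(2)γ}:
Half-angle: c=0.320679, s=0.947188. N=√(6·6·120·1)=65.726707
The bounds max(0,m−m')=2 and min(l+m,l−m')=3 give 2 terms
  k=2: (−1)^0·65.7267/(12)·0.3207^4·0.9472^2 = +0.051966
  k=3: (−1)^1·65.7267/(12)·0.3207^2·0.9472^4 = -0.453363
d^3_{0,2}(2.4887) = +0.051966 -0.453363 = -0.401398
D = (+1.000000+0.000000i)·(-0.401398)·(+0.885612+0.464425i) = -0.355483-0.186419i

Re=-0.3555 Im=-0.1864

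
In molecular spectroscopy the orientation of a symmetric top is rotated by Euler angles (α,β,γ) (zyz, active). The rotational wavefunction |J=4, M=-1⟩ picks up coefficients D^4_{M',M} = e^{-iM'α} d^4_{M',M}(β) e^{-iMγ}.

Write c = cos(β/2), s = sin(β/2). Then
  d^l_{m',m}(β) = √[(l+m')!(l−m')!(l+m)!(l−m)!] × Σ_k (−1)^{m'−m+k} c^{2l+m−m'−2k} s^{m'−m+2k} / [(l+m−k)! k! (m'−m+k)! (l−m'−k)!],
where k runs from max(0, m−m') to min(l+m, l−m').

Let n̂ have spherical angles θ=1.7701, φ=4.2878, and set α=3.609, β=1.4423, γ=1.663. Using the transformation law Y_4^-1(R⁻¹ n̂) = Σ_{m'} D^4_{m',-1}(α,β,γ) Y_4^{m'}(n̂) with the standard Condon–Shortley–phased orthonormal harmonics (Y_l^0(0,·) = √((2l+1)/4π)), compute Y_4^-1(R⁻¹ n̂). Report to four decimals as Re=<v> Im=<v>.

Re=0.1506 Im=0.0899

Need the full column D^4_{m',-1} for m'=−4..4 at α=3.609, β=1.4423, γ=1.663.
cos(β/2)=0.751047, sin(β/2)=0.660249
d^4_{-4,-1}: single k=3 term ⇒ +0.514698;  D = -0.475846-0.196176i
d^4_{-3,-1}: k∈[2..3] ⇒ +0.620995 -0.799867 = -0.178872;  D = -0.178351+0.013647i
d^4_{-2,-1}: k∈[1..3] ⇒ +0.377584 -1.459031 +0.751717 = -0.329730;  D = +0.282170-0.170593i
d^4_{-1,-1}: k∈[0..3] ⇒ +0.101236 -1.173570 +1.813928 -0.467283 = +0.274312;  D = +0.145620-0.232469i
d^4_{0,-1}: k∈[0..3] ⇒ -0.398008 +1.845545 -1.426283 +0.183711 = +0.204965;  D = -0.018872+0.204094i
d^4_{1,-1}: k∈[0..3] ⇒ +0.782380 -1.813928 +0.700924 -0.036113 = -0.366737;  D = +0.134395+0.341224i
d^4_{2,-1}: k∈[0..2] ⇒ -0.972687 +1.127576 -0.174284 = -0.019396;  D = -0.014477-0.012908i
d^4_{3,-1}: k∈[0..1] ⇒ +0.799867 -0.370894 = +0.428973;  D = -0.414469-0.110603i
d^4_{4,-1}: single k=0 term ⇒ -0.397771;  D = -0.389310+0.081608i
Y_4^{m'}(θ=1.7701,φ=4.2878) and Σ D·Y over m':
  (-0.4758-0.1962i)·(-0.0520+0.4052i)  (-0.1784+0.0136i)·(-0.2232+0.0683i)  (+0.2822-0.1706i)·(+0.1541+0.1751i)  (+0.1456-0.2325i)·(-0.1031+0.2280i)  (-0.0189+0.2041i)·(+0.1986+0.0000i)  (+0.1344+0.3412i)·(+0.1031+0.2280i)  (-0.0145-0.0129i)·(+0.1541-0.1751i)  (-0.4145-0.1106i)·(+0.2232+0.0683i)  (-0.3893+0.0816i)·(-0.0520-0.4052i)
Y_4^-1(R⁻¹ n̂) = +0.150594+0.089866i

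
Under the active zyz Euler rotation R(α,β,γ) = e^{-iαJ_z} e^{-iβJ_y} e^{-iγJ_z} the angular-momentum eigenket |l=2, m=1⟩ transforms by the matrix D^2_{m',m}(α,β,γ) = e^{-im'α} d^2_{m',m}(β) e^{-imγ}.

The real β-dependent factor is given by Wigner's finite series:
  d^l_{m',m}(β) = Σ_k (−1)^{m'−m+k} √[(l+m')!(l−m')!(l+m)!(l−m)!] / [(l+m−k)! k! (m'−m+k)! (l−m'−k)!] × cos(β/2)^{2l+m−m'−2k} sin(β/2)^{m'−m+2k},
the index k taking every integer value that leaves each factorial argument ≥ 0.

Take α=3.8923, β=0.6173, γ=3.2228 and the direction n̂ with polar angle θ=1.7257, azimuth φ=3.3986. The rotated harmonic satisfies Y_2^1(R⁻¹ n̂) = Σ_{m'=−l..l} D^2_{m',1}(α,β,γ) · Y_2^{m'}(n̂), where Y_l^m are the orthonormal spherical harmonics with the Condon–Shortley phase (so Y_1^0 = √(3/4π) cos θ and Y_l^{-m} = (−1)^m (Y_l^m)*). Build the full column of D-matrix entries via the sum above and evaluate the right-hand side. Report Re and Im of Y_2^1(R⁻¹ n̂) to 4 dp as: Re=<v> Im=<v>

Need the full column D^2_{m',1} for m'=−2..2 at α=3.8923, β=0.6173, γ=3.2228.
cos(β/2)=0.952745, sin(β/2)=0.303773
d^2_{-2,1}: single k=3 term ⇒ +0.053414;  D = -0.008013-0.052809i
d^2_{-1,1}: k∈[2..3] ⇒ +0.251288 -0.008515 = +0.242773;  D = +0.190366+0.150663i
d^2_{0,1}: k∈[1..2] ⇒ +0.643508 -0.065418 = +0.578090;  D = -0.576184+0.046894i
d^2_{1,1}: k∈[0..1] ⇒ +0.823959 -0.251288 = +0.572672;  D = +0.385672-0.423331i
d^2_{2,1}: single k=0 term ⇒ -0.525422;  D = -0.006213-0.525385i
Y_2^{m'}(θ=1.7257,φ=3.3986) and Σ D·Y over m':
  (-0.0080-0.0528i)·(+0.3284-0.1854i)  (+0.1904+0.1507i)·(+0.1139-0.0299i)  (-0.5762+0.0469i)·(-0.2929+0.0000i)  (+0.3857-0.4233i)·(-0.1139-0.0299i)  (-0.0062-0.5254i)·(+0.3284+0.1854i)
Y_2^1(R⁻¹ n̂) = +0.221284-0.155118i

Re=0.2213 Im=-0.1551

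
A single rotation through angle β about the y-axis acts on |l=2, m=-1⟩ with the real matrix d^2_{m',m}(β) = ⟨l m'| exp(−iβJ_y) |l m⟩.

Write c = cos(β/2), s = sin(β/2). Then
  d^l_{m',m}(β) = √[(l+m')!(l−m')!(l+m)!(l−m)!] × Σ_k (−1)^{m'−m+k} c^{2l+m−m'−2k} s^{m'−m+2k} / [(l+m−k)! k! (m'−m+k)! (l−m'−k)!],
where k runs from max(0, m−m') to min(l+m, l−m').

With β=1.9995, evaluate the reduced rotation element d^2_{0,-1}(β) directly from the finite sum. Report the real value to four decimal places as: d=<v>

d=0.4630

d^2_{0,-1}(β=1.9995) via Wigner's sum:
With c≡cos(β/2)=0.540513 and s≡sin(β/2)=0.841336, N=[2·2·1·6]^{1/2}=4.898979
Admissible k: 0..1 (factorial args all ≥0)
  k=0: (−1)^1·4.8990/(2)·0.5405^3·0.8413^1 = -0.325434
  k=1: (−1)^2·4.8990/(2)·0.5405^1·0.8413^3 = +0.788478
d^2_{0,-1}(1.9995) = -0.325434 +0.788478 = +0.463044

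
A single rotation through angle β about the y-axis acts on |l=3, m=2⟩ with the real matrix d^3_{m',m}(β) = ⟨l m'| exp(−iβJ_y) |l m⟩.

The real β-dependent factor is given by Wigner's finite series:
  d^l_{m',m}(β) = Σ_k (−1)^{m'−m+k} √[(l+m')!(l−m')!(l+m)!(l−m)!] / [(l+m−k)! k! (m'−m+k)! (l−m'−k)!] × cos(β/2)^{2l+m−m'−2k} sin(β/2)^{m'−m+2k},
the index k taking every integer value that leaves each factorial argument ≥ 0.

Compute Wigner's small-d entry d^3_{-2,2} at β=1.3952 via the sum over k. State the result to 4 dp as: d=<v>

d=0.4298

d^3_{-2,2}(β=1.3952) via Wigner's sum:
c=cos(1.3952/2)=0.766386, s=sin(1.3952/2)=0.642380; N=√[1·120·120·1]=120.000000
k∈{4,5} keeps every argument non-negative
  k=4: (−1)^0·120.0000/(24)·0.7664^2·0.6424^4 = +0.500074
  k=5: (−1)^1·120.0000/(120)·0.7664^0·0.6424^6 = -0.070267
d^3_{-2,2}(1.3952) = +0.500074 -0.070267 = +0.429806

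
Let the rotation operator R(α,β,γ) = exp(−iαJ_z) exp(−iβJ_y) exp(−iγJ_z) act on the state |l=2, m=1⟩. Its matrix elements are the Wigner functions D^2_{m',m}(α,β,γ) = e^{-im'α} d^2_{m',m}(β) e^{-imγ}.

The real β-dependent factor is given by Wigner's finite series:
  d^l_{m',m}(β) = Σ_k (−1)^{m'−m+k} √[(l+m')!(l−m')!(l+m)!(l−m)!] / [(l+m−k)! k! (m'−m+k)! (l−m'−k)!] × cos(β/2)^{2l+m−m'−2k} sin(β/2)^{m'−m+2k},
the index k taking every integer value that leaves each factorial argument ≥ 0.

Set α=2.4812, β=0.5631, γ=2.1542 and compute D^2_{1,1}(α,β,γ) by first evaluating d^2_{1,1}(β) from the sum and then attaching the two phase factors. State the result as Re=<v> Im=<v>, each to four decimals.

Re=-0.0491 Im=0.6360

First d^2_{1,1}(β=0.5631), then the phase factors e^{-i(1)α} and e^{-i(1)γ}:
c=cos(0.5631/2)=0.960626, s=sin(0.5631/2)=0.277845; N=√[6·1·6·1]=6.000000
k∈{0,1} keeps every argument non-negative
  k=0: (−1)^0·6.0000/(6)·0.9606^4·0.2778^0 = +0.851564
  k=1: (−1)^1·6.0000/(2)·0.9606^2·0.2778^2 = -0.213715
d^2_{1,1}(0.5631) = +0.851564 -0.213715 = +0.637849
Phases: e^{-i·(1)·2.4812}=-0.789751-0.613427i, e^{-i·(1)·2.1542}=-0.550868-0.834593i ⇒ D=-0.049059+0.635959i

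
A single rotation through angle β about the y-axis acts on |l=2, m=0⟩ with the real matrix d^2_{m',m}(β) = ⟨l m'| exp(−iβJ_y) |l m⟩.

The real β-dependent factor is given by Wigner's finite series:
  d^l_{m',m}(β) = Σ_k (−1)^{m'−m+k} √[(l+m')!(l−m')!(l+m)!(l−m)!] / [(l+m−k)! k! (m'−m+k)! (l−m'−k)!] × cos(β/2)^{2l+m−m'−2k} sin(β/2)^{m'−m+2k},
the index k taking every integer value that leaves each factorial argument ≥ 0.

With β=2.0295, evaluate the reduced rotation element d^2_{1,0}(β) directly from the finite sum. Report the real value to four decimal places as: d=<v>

d^2_{1,0}(β=2.0295) via Wigner's sum:
With c≡cos(β/2)=0.527832 and s≡sin(β/2)=0.849349, N=[6·1·2·2]^{1/2}=4.898979
k∈{0,1} keeps every argument non-negative
  k=0: (−1)^1·4.8990/(2)·0.5278^3·0.8493^1 = -0.305949
  k=1: (−1)^2·4.8990/(2)·0.5278^1·0.8493^3 = +0.792190
d^2_{1,0}(2.0295) = -0.305949 +0.792190 = +0.486241

d=0.4862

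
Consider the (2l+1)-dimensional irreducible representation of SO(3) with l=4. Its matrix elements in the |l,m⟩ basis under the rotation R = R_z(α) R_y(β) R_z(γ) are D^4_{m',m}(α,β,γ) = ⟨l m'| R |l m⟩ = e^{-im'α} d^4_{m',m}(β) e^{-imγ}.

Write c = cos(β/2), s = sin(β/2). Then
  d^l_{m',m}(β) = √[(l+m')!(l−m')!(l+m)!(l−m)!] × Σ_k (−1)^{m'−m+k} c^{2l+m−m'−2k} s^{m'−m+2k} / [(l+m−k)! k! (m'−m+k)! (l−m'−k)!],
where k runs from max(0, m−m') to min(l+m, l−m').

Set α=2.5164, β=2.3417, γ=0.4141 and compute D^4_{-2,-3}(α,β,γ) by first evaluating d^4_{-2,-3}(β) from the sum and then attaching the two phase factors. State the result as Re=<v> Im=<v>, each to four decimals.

Re=0.0738 Im=-0.0006

D^4_{-2,-3}(2.5164,2.3417,0.4141) = e^{-i·-2·2.5164}·d^4_{-2,-3}(2.3417)·e^{-i·-3·0.4141}. Compute d first:
With c≡cos(β/2)=0.389369 and s≡sin(β/2)=0.921082, N=[2·720·1·5040]^{1/2}=2693.993318
Admissible k: 0..1 (factorial args all ≥0)
  k=0: (−1)^1·2693.9933/(720)·0.3894^7·0.9211^1 = -0.004676
  k=1: (−1)^2·2693.9933/(240)·0.3894^5·0.9211^3 = +0.078503
d^4_{-2,-3}(2.3417) = -0.004676 +0.078503 = +0.073827
Attach z-rotation phases: D = e^{-i(-2)(2.5164)}·(+0.073827)·e^{-i(-3)(0.4141)} = +0.073824-0.000597i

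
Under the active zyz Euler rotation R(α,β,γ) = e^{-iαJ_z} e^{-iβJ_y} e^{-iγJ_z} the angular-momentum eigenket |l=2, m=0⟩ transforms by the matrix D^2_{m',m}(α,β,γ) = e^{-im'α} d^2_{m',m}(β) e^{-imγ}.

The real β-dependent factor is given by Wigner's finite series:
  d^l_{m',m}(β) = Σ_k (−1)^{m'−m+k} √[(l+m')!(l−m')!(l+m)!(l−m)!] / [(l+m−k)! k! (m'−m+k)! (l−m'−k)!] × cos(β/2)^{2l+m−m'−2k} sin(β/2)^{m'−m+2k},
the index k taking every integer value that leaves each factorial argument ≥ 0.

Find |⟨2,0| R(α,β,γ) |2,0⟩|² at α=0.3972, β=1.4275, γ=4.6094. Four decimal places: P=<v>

P=0.2203

First d^2_{0,0}(β=1.4275), then the phase factors e^{-i(0)α} and e^{-i(0)γ}:
With c≡cos(β/2)=0.755912 and s≡sin(β/2)=0.654673, N=[2·2·2·2]^{1/2}=4.000000
The bounds max(0,m−m')=0 and min(l+m,l−m')=2 give 3 terms
  k=0: (−1)^0·4.0000/(4)·0.7559^4·0.6547^0 = +0.326502
  k=1: (−1)^1·4.0000/(1)·0.7559^2·0.6547^2 = -0.979606
  k=2: (−1)^2·4.0000/(4)·0.7559^0·0.6547^4 = +0.183695
d^2_{0,0}(1.4275) = +0.326502 -0.979606 +0.183695 = -0.469409
|D^2_{0,0}|² = |d^2_{0,0}(β)|² = (-0.469409)² = 0.220345 (the z-rotation phases have unit modulus)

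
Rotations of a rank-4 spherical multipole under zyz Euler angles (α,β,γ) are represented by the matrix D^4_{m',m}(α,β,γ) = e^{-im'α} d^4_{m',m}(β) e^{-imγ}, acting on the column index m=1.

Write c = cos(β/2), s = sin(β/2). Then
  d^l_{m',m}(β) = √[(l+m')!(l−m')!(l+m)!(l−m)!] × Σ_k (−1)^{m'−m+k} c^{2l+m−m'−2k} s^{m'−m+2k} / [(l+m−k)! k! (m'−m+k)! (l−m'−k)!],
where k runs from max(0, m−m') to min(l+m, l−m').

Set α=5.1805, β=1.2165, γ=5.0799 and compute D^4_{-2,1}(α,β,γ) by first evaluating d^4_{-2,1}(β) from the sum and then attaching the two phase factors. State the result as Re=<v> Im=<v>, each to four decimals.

Split into d^4_{-2,1}(β=1.2165) × two z-phases.
c=cos(1.2165/2)=0.820649, s=sin(1.2165/2)=0.571432; N=√[2·720·120·6]=1018.233765
The bounds max(0,m−m')=3 and min(l+m,l−m')=5 give 3 terms
  k=3: (−1)^0·1018.2338/(72)·0.8206^5·0.5714^3 = +0.982194
  k=4: (−1)^1·1018.2338/(48)·0.8206^3·0.5714^5 = -0.714336
  k=5: (−1)^2·1018.2338/(240)·0.8206^1·0.5714^7 = +0.069270
d^4_{-2,1}(1.2165) = +0.982194 -0.714336 +0.069270 = +0.337128
D = (-0.592835-0.805324i)·(+0.337128)·(+0.359294+0.933225i) = +0.181559-0.284062i

Re=0.1816 Im=-0.2841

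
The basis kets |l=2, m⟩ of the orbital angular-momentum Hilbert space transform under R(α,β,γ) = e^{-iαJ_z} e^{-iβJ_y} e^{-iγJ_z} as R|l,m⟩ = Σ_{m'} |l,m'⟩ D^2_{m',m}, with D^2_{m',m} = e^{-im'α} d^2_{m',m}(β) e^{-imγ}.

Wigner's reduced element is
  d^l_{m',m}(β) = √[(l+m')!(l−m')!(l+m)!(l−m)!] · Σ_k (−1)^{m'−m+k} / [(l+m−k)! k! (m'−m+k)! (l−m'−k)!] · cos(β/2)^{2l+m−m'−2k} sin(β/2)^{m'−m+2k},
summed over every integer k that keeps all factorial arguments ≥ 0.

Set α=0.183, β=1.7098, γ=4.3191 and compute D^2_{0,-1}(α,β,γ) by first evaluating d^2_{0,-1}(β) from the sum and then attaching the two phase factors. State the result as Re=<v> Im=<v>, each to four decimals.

First d^2_{0,-1}(β=1.7098), then the phase factors e^{-i(0)α} and e^{-i(-1)γ}:
c=cos(1.7098/2)=0.656294, s=sin(1.7098/2)=0.754505; N=√[2·2·1·6]=4.898979
The bounds max(0,m−m')=0 and min(l+m,l−m')=1 give 2 terms
  k=0: (−1)^1·4.8990/(2)·0.6563^3·0.7545^1 = -0.522436
  k=1: (−1)^2·4.8990/(2)·0.6563^1·0.7545^3 = +0.690496
d^2_{0,-1}(1.7098) = -0.522436 +0.690496 = +0.168060
Attach z-rotation phases: D = e^{-i(0)(0.183)}·(+0.168060)·e^{-i(-1)(4.3191)} = -0.064405-0.155229i

Re=-0.0644 Im=-0.1552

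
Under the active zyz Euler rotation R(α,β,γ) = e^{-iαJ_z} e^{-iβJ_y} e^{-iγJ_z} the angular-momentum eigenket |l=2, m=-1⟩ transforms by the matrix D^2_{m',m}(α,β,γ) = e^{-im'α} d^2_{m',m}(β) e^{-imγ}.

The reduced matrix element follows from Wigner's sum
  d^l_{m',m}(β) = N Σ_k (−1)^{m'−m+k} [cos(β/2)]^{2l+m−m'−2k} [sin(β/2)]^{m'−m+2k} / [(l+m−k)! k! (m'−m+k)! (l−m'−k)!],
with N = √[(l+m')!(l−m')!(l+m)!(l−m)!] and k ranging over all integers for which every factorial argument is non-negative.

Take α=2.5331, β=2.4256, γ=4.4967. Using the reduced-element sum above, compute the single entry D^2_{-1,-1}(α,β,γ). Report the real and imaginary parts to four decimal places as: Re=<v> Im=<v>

Re=-0.2261 Im=-0.2092

First d^2_{-1,-1}(β=2.4256), then the phase factors e^{-i(-1)α} and e^{-i(-1)γ}:
c=cos(2.4256/2)=0.350398, s=sin(2.4256/2)=0.936601; N=√[1·6·1·6]=6.000000
k∈{0,1} keeps every argument non-negative
  k=0: (−1)^0·6.0000/(6)·0.3504^4·0.9366^0 = +0.015075
  k=1: (−1)^1·6.0000/(2)·0.3504^2·0.9366^2 = -0.323113
d^2_{-1,-1}(2.4256) = +0.015075 -0.323113 = -0.308038
Attach z-rotation phases: D = e^{-i(-1)(2.5331)}·(-0.308038)·e^{-i(-1)(4.4967)} = -0.226098-0.209207i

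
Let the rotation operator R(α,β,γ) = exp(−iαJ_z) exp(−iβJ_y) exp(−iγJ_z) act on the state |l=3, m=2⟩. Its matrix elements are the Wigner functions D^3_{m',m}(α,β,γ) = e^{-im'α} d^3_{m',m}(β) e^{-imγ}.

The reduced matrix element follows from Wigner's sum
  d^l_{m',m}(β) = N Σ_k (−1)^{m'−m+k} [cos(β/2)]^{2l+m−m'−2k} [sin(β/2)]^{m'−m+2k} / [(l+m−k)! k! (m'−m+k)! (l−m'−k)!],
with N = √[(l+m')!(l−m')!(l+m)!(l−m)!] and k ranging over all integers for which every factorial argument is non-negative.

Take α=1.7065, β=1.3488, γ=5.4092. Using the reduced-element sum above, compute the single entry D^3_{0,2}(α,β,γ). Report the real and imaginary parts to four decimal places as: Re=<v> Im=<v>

Re=-0.0506 Im=0.2824

First d^3_{0,2}(β=1.3488), then the phase factors e^{-i(0)α} and e^{-i(2)γ}:
Half-angle: c=0.781082, s=0.624429. N=√(6·6·120·1)=65.726707
The bounds max(0,m−m')=2 and min(l+m,l−m')=3 give 2 terms
  k=2: (−1)^0·65.7267/(12)·0.7811^4·0.6244^2 = +0.794900
  k=3: (−1)^1·65.7267/(12)·0.7811^2·0.6244^4 = -0.508025
d^3_{0,2}(1.3488) = +0.794900 -0.508025 = +0.286875
D = (+1.000000+0.000000i)·(+0.286875)·(-0.176249+0.984346i) = -0.050561+0.282384i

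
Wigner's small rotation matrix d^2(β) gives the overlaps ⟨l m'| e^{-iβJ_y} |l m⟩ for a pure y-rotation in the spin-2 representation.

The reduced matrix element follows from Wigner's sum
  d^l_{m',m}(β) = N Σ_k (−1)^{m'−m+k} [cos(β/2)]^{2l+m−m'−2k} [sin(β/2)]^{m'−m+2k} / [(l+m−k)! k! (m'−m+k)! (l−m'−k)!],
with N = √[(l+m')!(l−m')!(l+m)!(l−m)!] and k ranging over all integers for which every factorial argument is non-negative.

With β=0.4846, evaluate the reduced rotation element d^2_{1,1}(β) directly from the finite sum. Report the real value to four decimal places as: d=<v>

d^2_{1,1}(β=0.4846) via Wigner's sum:
Half-angle: c=0.970789, s=0.239936. N=√(6·1·6·1)=6.000000
Admissible k: 0..1 (factorial args all ≥0)
  k=0: (−1)^0·6.0000/(6)·0.9708^4·0.2399^0 = +0.888176
  k=1: (−1)^1·6.0000/(2)·0.9708^2·0.2399^2 = -0.162765
d^2_{1,1}(0.4846) = +0.888176 -0.162765 = +0.725410

d=0.7254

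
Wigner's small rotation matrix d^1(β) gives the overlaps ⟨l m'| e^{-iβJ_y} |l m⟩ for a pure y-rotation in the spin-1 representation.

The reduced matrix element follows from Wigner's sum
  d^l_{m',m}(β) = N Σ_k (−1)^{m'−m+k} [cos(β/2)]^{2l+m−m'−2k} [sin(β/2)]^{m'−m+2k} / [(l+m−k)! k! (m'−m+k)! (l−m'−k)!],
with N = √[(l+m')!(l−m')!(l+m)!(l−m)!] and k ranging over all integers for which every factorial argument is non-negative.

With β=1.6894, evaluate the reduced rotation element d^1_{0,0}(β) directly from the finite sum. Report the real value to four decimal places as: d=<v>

d=-0.1183

d^1_{0,0}(β=1.6894) via Wigner's sum:
With c≡cos(β/2)=0.663956 and s≡sin(β/2)=0.747772, N=[1·1·1·1]^{1/2}=1.000000
k∈{0,1} keeps every argument non-negative
  k=0: (−1)^0·1.0000/(1)·0.6640^2·0.7478^0 = +0.440837
  k=1: (−1)^1·1.0000/(1)·0.6640^0·0.7478^2 = -0.559163
d^1_{0,0}(1.6894) = +0.440837 -0.559163 = -0.118326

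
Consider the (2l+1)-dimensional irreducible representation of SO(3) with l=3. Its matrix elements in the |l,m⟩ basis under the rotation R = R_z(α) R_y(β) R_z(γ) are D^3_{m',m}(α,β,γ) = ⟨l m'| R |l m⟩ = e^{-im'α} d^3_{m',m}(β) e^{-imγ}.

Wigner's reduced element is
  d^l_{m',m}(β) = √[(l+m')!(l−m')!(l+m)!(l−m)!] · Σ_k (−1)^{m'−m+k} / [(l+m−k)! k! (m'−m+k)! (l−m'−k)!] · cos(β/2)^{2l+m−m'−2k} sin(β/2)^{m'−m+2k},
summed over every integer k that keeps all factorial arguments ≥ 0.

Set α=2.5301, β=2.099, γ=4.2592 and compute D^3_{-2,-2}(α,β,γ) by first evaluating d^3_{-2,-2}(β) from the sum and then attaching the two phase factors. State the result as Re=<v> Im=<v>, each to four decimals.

Re=-0.1145 Im=-0.1832

D^3_{-2,-2}(2.5301,2.099,4.2592) = e^{-i·-2·2.5301}·d^3_{-2,-2}(2.099)·e^{-i·-2·4.2592}. Compute d first:
With c≡cos(β/2)=0.498005 and s≡sin(β/2)=0.867174, N=[1·120·1·120]^{1/2}=120.000000
k: max(0,(-2)−(-2))=0 … min(3+(-2),3−(-2))=1
  k=0: (−1)^0·120.0000/(120)·0.4980^6·0.8672^0 = +0.015255
  k=1: (−1)^1·120.0000/(24)·0.4980^4·0.8672^2 = -0.231269
d^3_{-2,-2}(2.099) = +0.015255 -0.231269 = -0.216014
Phases: e^{-i·(-2)·2.5301}=+0.340841-0.940121i, e^{-i·(-2)·4.2592}=-0.616601+0.787276i ⇒ D=-0.114481-0.183183i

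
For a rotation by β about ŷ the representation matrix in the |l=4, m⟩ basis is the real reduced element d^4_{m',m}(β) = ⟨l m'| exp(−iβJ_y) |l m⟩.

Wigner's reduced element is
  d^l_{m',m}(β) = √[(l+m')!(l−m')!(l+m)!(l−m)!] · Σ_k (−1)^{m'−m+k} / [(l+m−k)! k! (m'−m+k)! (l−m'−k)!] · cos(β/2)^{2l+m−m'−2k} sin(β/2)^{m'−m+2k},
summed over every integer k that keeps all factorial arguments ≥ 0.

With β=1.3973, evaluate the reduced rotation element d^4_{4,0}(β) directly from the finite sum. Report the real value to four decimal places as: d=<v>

d^4_{4,0}(β=1.3973) via Wigner's sum:
With c≡cos(β/2)=0.765711 and s≡sin(β/2)=0.643185, N=[40320·1·24·24]^{1/2}=4819.161753
k: max(0,(0)−(4))=0 … min(4+(0),4−(4))=0
  k=0: (−1)^4·4819.1618/(576)·0.7657^4·0.6432^4 = +0.492211
d^4_{4,0}(1.3973) = +0.492211

d=0.4922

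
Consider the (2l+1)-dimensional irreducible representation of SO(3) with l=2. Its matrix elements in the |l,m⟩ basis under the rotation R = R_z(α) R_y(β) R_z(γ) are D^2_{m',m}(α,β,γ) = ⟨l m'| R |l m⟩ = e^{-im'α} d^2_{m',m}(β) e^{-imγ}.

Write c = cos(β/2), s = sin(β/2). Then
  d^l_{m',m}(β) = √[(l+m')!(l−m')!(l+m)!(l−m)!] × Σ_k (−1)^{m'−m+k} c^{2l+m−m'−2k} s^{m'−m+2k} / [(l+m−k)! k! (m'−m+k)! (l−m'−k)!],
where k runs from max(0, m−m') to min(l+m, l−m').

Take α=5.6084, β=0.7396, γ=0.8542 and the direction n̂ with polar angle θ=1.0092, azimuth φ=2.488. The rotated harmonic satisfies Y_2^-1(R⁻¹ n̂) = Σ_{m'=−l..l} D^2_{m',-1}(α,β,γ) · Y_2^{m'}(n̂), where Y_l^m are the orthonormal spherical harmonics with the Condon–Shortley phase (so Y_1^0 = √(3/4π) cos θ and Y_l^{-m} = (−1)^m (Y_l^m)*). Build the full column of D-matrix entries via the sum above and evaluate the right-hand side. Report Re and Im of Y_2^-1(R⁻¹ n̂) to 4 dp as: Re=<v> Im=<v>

Need the full column D^2_{m',-1} for m'=−2..2 at α=5.6084, β=0.7396, γ=0.8542.
cos(β/2)=0.932400, sin(β/2)=0.361429
d^2_{-2,-1}: single k=1 term ⇒ +0.585948;  D = +0.515513-0.278535i
d^2_{-1,-1}: k∈[0..1] ⇒ +0.755803 -0.340699 = +0.415103;  D = +0.408440+0.074077i
d^2_{0,-1}: k∈[0..1] ⇒ -0.717637 +0.107832 = -0.609805;  D = -0.400534-0.459821i
d^2_{1,-1}: k∈[0..1] ⇒ +0.340699 -0.017064 = +0.323635;  D = +0.013528+0.323352i
d^2_{2,-1}: single k=0 term ⇒ -0.088044;  D = +0.052082-0.070988i
Y_2^{m'}(θ=1.0092,φ=2.488) and Σ D·Y over m':
  (+0.5155-0.2785i)·(+0.0721+0.2672i)  (+0.4084+0.0741i)·(-0.2765-0.2117i)  (-0.4005-0.4598i)·(-0.0471+0.0000i)  (+0.0135+0.3234i)·(+0.2765-0.2117i)  (+0.0521-0.0710i)·(+0.0721-0.2672i)
Y_2^-1(R⁻¹ n̂) = +0.090200+0.099819i

Re=0.0902 Im=0.0998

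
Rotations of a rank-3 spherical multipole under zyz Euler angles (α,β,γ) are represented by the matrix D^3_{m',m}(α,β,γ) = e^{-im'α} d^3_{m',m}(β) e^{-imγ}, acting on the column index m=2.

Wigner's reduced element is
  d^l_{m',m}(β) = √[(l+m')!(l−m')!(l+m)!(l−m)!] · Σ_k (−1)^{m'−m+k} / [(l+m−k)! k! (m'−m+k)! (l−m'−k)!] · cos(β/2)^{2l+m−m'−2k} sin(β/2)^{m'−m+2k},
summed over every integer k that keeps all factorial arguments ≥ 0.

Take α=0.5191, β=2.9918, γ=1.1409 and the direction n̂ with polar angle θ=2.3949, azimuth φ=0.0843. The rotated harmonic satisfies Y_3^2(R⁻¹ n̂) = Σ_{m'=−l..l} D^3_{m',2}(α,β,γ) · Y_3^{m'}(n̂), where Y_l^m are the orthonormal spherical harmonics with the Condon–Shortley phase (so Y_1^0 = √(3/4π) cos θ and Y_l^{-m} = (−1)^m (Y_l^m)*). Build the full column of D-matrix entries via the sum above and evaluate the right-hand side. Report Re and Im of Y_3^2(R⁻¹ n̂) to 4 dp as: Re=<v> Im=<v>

Need the full column D^3_{m',2} for m'=−3..3 at α=0.5191, β=2.9918, γ=1.1409.
cos(β/2)=0.074826, sin(β/2)=0.997197
d^3_{-3,2}: single k=5 term ⇒ +0.180732;  D = +0.135337-0.119782i
d^3_{-2,2}: k∈[4..5] ⇒ +0.027682 -0.983297 = -0.955615;  D = -0.307124+0.904917i
d^3_{-1,2}: k∈[3..4] ⇒ +0.002627 -0.233323 = -0.230696;  D = +0.044000+0.226461i
d^3_{0,2}: k∈[2..3] ⇒ +0.000171 -0.030324 = -0.030154;  D = +0.019678+0.022848i
d^3_{1,2}: k∈[1..2] ⇒ +0.000007 -0.002627 = -0.002620;  D = +0.002469+0.000875i
d^3_{2,2}: k∈[0..1] ⇒ +0.000000 -0.000156 = -0.000156;  D = +0.000153-0.000028i
d^3_{3,2}: single k=0 term ⇒ -0.000006;  D = +0.000004-0.000004i
Y_3^{m'}(θ=2.3949,φ=0.0843) and Σ D·Y over m':
  (+0.1353-0.1198i)·(+0.1266-0.0327i)  (-0.3071+0.9049i)·(-0.3411+0.0581i)  (+0.0440+0.2265i)·(+0.3704-0.0313i)  (+0.0197+0.0228i)·(+0.0840+0.0000i)  (+0.0025+0.0009i)·(-0.3704-0.0313i)  (+0.0002-0.0000i)·(-0.3411-0.0581i)  (+0.0000-0.0000i)·(-0.1266-0.0327i)
Y_3^2(R⁻¹ n̂) = +0.089532-0.262096i

Re=0.0895 Im=-0.2621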